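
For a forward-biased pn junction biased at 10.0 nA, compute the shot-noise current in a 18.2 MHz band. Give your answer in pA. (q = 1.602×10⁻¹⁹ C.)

241 pA

I_n = √(2qI·B)
2qI·B = 2 × 1.602×10⁻¹⁹ × 1.00×10⁻⁸ × 1.82×10⁷ = 5.83×10⁻²⁰ A²
I_n = √(5.83×10⁻²⁰) = 2.41×10⁻¹⁰ A = 241 pA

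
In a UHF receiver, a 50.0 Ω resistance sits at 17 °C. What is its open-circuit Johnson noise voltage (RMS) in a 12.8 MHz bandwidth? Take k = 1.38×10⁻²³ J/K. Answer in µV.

T = 17 °C + 273.15 = 290.15 K
V_n = √(4kTRB)
4kTRB = 4 × 1.38×10⁻²³ × 290.15 × 5.00×10¹ × 1.28×10⁷ = 1.03×10⁻¹¹ V²
V_n = √(1.03×10⁻¹¹) = 3.20×10⁻⁶ V = 3.20 µV

3.20 µV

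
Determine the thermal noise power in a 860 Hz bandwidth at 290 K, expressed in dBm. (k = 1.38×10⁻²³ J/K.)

P_n = kTB = 1.38×10⁻²³ × 290 × 8.60×10² = 3.44×10⁻¹⁸ W
In dBm: 10 log₁₀(3.44×10⁻¹⁸ / 10⁻³) = −144.6 dBm

−144.6 dBm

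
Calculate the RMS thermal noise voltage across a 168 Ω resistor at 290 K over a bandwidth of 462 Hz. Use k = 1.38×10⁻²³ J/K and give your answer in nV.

V_n = √(4kTRB)
4kTRB = 4 × 1.38×10⁻²³ × 290 × 1.68×10² × 4.62×10² = 1.24×10⁻¹⁵ V²
V_n = √(1.24×10⁻¹⁵) = 3.52×10⁻⁸ V = 35.2 nV

35.2 nV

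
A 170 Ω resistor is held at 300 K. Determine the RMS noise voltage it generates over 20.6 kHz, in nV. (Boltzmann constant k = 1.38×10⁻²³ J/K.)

241 nV

V_n = √(4kTRB)
4kTRB = 4 × 1.38×10⁻²³ × 300 × 1.70×10² × 2.06×10⁴ = 5.80×10⁻¹⁴ V²
V_n = √(5.80×10⁻¹⁴) = 2.41×10⁻⁷ V = 241 nV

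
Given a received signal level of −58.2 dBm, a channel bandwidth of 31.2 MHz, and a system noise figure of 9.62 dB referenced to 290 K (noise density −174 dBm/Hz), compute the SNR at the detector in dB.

Noise floor: N = −174 + 10 log₁₀(B) + NF
10 log₁₀(3.12×10⁷) = 74.94 dB
N = −174 + 74.94 + 9.62 = −89.44 dBm
SNR = P_sig − N = −58.2 − (−89.44) = 31.24 dB → 31.2 dB

31.2 dB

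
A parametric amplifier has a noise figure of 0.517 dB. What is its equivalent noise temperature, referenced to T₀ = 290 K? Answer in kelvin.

F = 10^(0.517/10) = 1.12642
T_e = (F − 1)·T₀ = (1.12642 − 1) × 290 = 36.7 K

36.7 K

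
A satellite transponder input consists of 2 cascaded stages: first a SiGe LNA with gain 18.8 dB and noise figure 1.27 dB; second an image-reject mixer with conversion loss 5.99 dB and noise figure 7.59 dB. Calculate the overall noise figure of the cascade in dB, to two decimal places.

1.47 dB

Convert to linear (a loss of L dB is a gain of −L dB): F_i = 10^(NF_i/10), G_i = 10^(G_i,dB/10)
  Stage 1: F_1 = 10^(1.27/10) = 1.340, G_1 = 10^(18.8/10) = 75.86
  Stage 2: F_2 = 10^(7.59/10) = 5.741, G_2 = 10^(−5.99/10) = 0.2518
Friis cascade:
  F = 1.340 + (5.741 − 1)/75.86 = 1.402
NF = 10 log₁₀(1.402) = 1.47 dB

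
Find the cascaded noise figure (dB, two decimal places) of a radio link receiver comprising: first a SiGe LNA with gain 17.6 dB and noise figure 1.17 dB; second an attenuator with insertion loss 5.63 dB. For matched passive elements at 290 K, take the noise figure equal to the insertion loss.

1.32 dB

Convert to linear (a loss of L dB is a gain of −L dB): F_i = 10^(NF_i/10), G_i = 10^(G_i,dB/10)
  Stage 1: F_1 = 10^(1.17/10) = 1.309, G_1 = 10^(17.6/10) = 57.54
  Stage 2: F_2 = 10^(5.63/10) = 3.656, G_2 = 10^(−5.63/10) = 0.2735
Friis cascade:
  F = 1.309 + (3.656 − 1)/57.54 = 1.355
NF = 10 log₁₀(1.355) = 1.32 dB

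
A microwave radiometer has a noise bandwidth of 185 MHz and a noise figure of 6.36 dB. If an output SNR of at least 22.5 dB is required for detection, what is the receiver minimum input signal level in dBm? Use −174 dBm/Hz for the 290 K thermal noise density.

Sensitivity = −174 + 10 log₁₀(B) + NF + SNR_min
= −174 + 82.67 + 6.36 + 22.5
= −62.47 dBm → −62.5 dBm

−62.5 dBm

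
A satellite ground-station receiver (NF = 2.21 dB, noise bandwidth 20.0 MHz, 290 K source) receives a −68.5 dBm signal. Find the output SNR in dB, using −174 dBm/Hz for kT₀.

30.3 dB

Noise floor: N = −174 + 10 log₁₀(B) + NF
10 log₁₀(2.00×10⁷) = 73.01 dB
N = −174 + 73.01 + 2.21 = −98.78 dBm
SNR = P_sig − N = −68.5 − (−98.78) = 30.28 dB → 30.3 dB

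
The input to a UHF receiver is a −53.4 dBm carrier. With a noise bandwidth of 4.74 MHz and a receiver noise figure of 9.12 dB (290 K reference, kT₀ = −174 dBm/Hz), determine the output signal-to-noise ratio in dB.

Noise floor: N = −174 + 10 log₁₀(B) + NF
10 log₁₀(4.74×10⁶) = 66.76 dB
N = −174 + 66.76 + 9.12 = −98.12 dBm
SNR = P_sig − N = −53.4 − (−98.12) = 44.72 dB → 44.7 dB

44.7 dB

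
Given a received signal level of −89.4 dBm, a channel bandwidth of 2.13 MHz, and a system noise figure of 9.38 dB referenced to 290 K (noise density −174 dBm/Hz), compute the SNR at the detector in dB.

11.9 dB

Noise floor: N = −174 + 10 log₁₀(B) + NF
10 log₁₀(2.13×10⁶) = 63.28 dB
N = −174 + 63.28 + 9.38 = −101.34 dBm
SNR = P_sig − N = −89.4 − (−101.34) = 11.94 dB → 11.9 dB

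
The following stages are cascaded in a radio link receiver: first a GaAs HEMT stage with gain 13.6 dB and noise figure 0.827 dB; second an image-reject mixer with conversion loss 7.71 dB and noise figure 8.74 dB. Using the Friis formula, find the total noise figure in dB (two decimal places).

Convert to linear (a loss of L dB is a gain of −L dB): F_i = 10^(NF_i/10), G_i = 10^(G_i,dB/10)
  Stage 1: F_1 = 10^(0.827/10) = 1.210, G_1 = 10^(13.6/10) = 22.91
  Stage 2: F_2 = 10^(8.74/10) = 7.482, G_2 = 10^(−7.71/10) = 0.1694
Friis cascade:
  F = 1.210 + (7.482 − 1)/22.91 = 1.493
NF = 10 log₁₀(1.493) = 1.74 dB

1.74 dB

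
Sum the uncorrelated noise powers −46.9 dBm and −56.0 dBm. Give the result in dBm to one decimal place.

−46.4 dBm

Convert to linear, add, convert back:
P₁ = 2.04×10⁻⁸ W, P₂ = 2.51×10⁻⁹ W
P_tot = 2.29×10⁻⁸ W → 10 log₁₀(P_tot / 10⁻³) = −46.4 dBm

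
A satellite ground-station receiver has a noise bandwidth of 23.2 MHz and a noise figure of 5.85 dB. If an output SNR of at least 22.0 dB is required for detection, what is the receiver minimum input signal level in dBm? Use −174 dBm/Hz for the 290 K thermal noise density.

Sensitivity = −174 + 10 log₁₀(B) + NF + SNR_min
= −174 + 73.65 + 5.85 + 22.0
= −72.50 dBm → −72.5 dBm

−72.5 dBm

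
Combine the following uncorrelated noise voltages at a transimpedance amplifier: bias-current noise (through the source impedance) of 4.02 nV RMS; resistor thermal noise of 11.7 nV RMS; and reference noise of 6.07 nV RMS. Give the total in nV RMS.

13.8 nV

Uncorrelated sources add in power (mean-square): V_tot = √(ΣV_i²)
V_tot = √[(4.02×10⁻⁹)² + (1.17×10⁻⁸)² + (6.07×10⁻⁹)²] = 1.38×10⁻⁸ V = 13.8 nV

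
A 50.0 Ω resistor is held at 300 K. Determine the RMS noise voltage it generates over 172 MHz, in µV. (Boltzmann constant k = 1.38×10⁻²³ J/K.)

11.9 µV

V_n = √(4kTRB)
4kTRB = 4 × 1.38×10⁻²³ × 300 × 5.00×10¹ × 1.72×10⁸ = 1.42×10⁻¹⁰ V²
V_n = √(1.42×10⁻¹⁰) = 1.19×10⁻⁵ V = 11.9 µV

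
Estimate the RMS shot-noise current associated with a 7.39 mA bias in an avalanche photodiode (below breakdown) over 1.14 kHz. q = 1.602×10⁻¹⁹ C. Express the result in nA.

1.64 nA

I_n = √(2qI·B)
2qI·B = 2 × 1.602×10⁻¹⁹ × 7.39×10⁻³ × 1.14×10³ = 2.70×10⁻¹⁸ A²
I_n = √(2.70×10⁻¹⁸) = 1.64×10⁻⁹ A = 1.64 nA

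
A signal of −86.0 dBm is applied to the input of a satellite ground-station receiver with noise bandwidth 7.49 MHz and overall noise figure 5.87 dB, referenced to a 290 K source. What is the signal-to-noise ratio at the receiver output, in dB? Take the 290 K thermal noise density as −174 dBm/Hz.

13.4 dB

Noise floor: N = −174 + 10 log₁₀(B) + NF
10 log₁₀(7.49×10⁶) = 68.74 dB
N = −174 + 68.74 + 5.87 = −99.39 dBm
SNR = P_sig − N = −86.0 − (−99.39) = 13.39 dB → 13.4 dB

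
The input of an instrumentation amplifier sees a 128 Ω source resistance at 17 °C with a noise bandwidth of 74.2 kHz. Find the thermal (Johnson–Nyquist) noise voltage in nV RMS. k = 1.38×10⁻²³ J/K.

390 nV

T = 17 °C + 273.15 = 290.15 K
V_n = √(4kTRB)
4kTRB = 4 × 1.38×10⁻²³ × 290.15 × 1.28×10² × 7.42×10⁴ = 1.52×10⁻¹³ V²
V_n = √(1.52×10⁻¹³) = 3.90×10⁻⁷ V = 390 nV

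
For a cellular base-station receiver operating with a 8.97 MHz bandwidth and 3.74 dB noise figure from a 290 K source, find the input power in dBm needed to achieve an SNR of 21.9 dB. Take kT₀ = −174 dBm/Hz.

Sensitivity = −174 + 10 log₁₀(B) + NF + SNR_min
= −174 + 69.53 + 3.74 + 21.9
= −78.83 dBm → −78.8 dBm

−78.8 dBm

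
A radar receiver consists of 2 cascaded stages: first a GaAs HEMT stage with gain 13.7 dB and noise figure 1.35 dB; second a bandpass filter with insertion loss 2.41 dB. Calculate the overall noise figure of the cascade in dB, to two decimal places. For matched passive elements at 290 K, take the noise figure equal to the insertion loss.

Convert to linear (a loss of L dB is a gain of −L dB): F_i = 10^(NF_i/10), G_i = 10^(G_i,dB/10)
  Stage 1: F_1 = 10^(1.35/10) = 1.365, G_1 = 10^(13.7/10) = 23.44
  Stage 2: F_2 = 10^(2.41/10) = 1.742, G_2 = 10^(−2.41/10) = 0.5741
Friis cascade:
  F = 1.365 + (1.742 − 1)/23.44 = 1.396
NF = 10 log₁₀(1.396) = 1.45 dB

1.45 dB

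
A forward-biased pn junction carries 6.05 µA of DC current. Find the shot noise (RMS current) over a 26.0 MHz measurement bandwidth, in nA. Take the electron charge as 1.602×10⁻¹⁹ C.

7.10 nA

I_n = √(2qI·B)
2qI·B = 2 × 1.602×10⁻¹⁹ × 6.05×10⁻⁶ × 2.60×10⁷ = 5.04×10⁻¹⁷ A²
I_n = √(5.04×10⁻¹⁷) = 7.10×10⁻⁹ A = 7.10 nA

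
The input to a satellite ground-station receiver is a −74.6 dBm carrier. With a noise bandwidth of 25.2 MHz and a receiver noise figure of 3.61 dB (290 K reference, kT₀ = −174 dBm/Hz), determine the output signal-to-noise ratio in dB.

Noise floor: N = −174 + 10 log₁₀(B) + NF
10 log₁₀(2.52×10⁷) = 74.01 dB
N = −174 + 74.01 + 3.61 = −96.38 dBm
SNR = P_sig − N = −74.6 − (−96.38) = 21.78 dB → 21.8 dB

21.8 dB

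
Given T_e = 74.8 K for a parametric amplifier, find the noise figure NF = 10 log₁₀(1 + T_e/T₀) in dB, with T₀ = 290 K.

F = 1 + T_e/T₀ = 1 + 74.8/290 = 1.25793
NF = 10 log₁₀(1.25793) = 0.997 dB

0.997 dB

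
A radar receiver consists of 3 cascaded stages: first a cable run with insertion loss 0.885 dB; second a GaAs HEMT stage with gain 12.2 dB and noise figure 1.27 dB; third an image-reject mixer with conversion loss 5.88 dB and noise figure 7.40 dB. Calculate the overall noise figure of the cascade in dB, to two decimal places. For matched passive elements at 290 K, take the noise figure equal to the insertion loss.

Convert to linear (a loss of L dB is a gain of −L dB): F_i = 10^(NF_i/10), G_i = 10^(G_i,dB/10)
  Stage 1: F_1 = 10^(0.885/10) = 1.226, G_1 = 10^(−0.885/10) = 0.8156
  Stage 2: F_2 = 10^(1.27/10) = 1.340, G_2 = 10^(12.2/10) = 16.60
  Stage 3: F_3 = 10^(7.40/10) = 5.495, G_3 = 10^(−5.88/10) = 0.2582
Friis cascade:
  F = 1.226 + (1.340 − 1)/0.8156 + (5.495 − 1)/13.54 = 1.975
NF = 10 log₁₀(1.975) = 2.95 dB

2.95 dB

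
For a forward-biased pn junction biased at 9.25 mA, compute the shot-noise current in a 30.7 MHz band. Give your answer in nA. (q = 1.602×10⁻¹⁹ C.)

I_n = √(2qI·B)
2qI·B = 2 × 1.602×10⁻¹⁹ × 9.25×10⁻³ × 3.07×10⁷ = 9.10×10⁻¹⁴ A²
I_n = √(9.10×10⁻¹⁴) = 3.02×10⁻⁷ A = 302 nA

302 nA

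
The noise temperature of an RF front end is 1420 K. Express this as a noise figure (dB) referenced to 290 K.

7.71 dB

F = 1 + T_e/T₀ = 1 + 1420/290 = 5.89655
NF = 10 log₁₀(5.89655) = 7.71 dB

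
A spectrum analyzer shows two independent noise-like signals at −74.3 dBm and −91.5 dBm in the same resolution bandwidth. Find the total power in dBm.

Convert to linear, add, convert back:
P₁ = 3.72×10⁻¹¹ W, P₂ = 7.08×10⁻¹³ W
P_tot = 3.79×10⁻¹¹ W → 10 log₁₀(P_tot / 10⁻³) = −74.2 dBm

−74.2 dBm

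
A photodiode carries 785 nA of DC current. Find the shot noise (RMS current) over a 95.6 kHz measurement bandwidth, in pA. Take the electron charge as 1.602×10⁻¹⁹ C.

155 pA

I_n = √(2qI·B)
2qI·B = 2 × 1.602×10⁻¹⁹ × 7.85×10⁻⁷ × 9.56×10⁴ = 2.40×10⁻²⁰ A²
I_n = √(2.40×10⁻²⁰) = 1.55×10⁻¹⁰ A = 155 pA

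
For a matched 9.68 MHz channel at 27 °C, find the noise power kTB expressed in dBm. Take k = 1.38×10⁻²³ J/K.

T = 27 °C + 273.15 = 300.15 K
P_n = kTB = 1.38×10⁻²³ × 300.15 × 9.68×10⁶ = 4.01×10⁻¹⁴ W
In dBm: 10 log₁₀(4.01×10⁻¹⁴ / 10⁻³) = −104.0 dBm

−104.0 dBm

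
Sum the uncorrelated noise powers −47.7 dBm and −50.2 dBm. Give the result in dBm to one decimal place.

−45.8 dBm

Convert to linear, add, convert back:
P₁ = 1.70×10⁻⁸ W, P₂ = 9.55×10⁻⁹ W
P_tot = 2.65×10⁻⁸ W → 10 log₁₀(P_tot / 10⁻³) = −45.8 dBm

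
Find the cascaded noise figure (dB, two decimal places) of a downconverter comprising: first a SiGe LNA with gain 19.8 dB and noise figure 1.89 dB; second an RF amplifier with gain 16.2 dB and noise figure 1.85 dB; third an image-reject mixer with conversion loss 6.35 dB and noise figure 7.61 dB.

Convert to linear (a loss of L dB is a gain of −L dB): F_i = 10^(NF_i/10), G_i = 10^(G_i,dB/10)
  Stage 1: F_1 = 10^(1.89/10) = 1.545, G_1 = 10^(19.8/10) = 95.50
  Stage 2: F_2 = 10^(1.85/10) = 1.531, G_2 = 10^(16.2/10) = 41.69
  Stage 3: F_3 = 10^(7.61/10) = 5.768, G_3 = 10^(−6.35/10) = 0.2317
Friis cascade:
  F = 1.545 + (1.531 − 1)/95.50 + (5.768 − 1)/3981 = 1.552
NF = 10 log₁₀(1.552) = 1.91 dB

1.91 dB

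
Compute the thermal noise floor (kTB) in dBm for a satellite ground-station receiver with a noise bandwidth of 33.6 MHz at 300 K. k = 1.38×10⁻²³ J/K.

P_n = kTB = 1.38×10⁻²³ × 300 × 3.36×10⁷ = 1.39×10⁻¹³ W
In dBm: 10 log₁₀(1.39×10⁻¹³ / 10⁻³) = −98.6 dBm

−98.6 dBm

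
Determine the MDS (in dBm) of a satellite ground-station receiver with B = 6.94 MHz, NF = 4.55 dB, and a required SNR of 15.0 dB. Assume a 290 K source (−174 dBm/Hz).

−86.0 dBm

Sensitivity = −174 + 10 log₁₀(B) + NF + SNR_min
= −174 + 68.41 + 4.55 + 15.0
= −86.04 dBm → −86.0 dBm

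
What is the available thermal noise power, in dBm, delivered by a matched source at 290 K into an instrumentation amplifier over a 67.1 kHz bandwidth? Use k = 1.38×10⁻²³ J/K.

−125.7 dBm

P_n = kTB = 1.38×10⁻²³ × 290 × 6.71×10⁴ = 2.69×10⁻¹⁶ W
In dBm: 10 log₁₀(2.69×10⁻¹⁶ / 10⁻³) = −125.7 dBm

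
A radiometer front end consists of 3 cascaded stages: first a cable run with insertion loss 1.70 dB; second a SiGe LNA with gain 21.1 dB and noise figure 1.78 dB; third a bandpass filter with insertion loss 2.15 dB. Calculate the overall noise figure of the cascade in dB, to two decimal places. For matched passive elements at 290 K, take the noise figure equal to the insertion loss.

3.49 dB

Convert to linear (a loss of L dB is a gain of −L dB): F_i = 10^(NF_i/10), G_i = 10^(G_i,dB/10)
  Stage 1: F_1 = 10^(1.70/10) = 1.479, G_1 = 10^(−1.70/10) = 0.6761
  Stage 2: F_2 = 10^(1.78/10) = 1.507, G_2 = 10^(21.1/10) = 128.8
  Stage 3: F_3 = 10^(2.15/10) = 1.641, G_3 = 10^(−2.15/10) = 0.6095
Friis cascade:
  F = 1.479 + (1.507 − 1)/0.6761 + (1.641 − 1)/87.10 = 2.236
NF = 10 log₁₀(2.236) = 3.49 dB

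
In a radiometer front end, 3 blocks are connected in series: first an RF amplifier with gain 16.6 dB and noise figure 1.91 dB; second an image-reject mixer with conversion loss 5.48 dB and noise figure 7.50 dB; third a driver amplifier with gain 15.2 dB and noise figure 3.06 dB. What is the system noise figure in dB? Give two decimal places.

2.39 dB

Convert to linear (a loss of L dB is a gain of −L dB): F_i = 10^(NF_i/10), G_i = 10^(G_i,dB/10)
  Stage 1: F_1 = 10^(1.91/10) = 1.552, G_1 = 10^(16.6/10) = 45.71
  Stage 2: F_2 = 10^(7.50/10) = 5.623, G_2 = 10^(−5.48/10) = 0.2831
  Stage 3: F_3 = 10^(3.06/10) = 2.023, G_3 = 10^(15.2/10) = 33.11
Friis cascade:
  F = 1.552 + (5.623 − 1)/45.71 + (2.023 − 1)/12.94 = 1.733
NF = 10 log₁₀(1.733) = 2.39 dB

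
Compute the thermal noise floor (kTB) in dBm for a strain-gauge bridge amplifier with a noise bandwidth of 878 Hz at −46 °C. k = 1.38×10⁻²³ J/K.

−145.6 dBm

T = −46 °C + 273.15 = 227.15 K
P_n = kTB = 1.38×10⁻²³ × 227.15 × 8.78×10² = 2.75×10⁻¹⁸ W
In dBm: 10 log₁₀(2.75×10⁻¹⁸ / 10⁻³) = −145.6 dBm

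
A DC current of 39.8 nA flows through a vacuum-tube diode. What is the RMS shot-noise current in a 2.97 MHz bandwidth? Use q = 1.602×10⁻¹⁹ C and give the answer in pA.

195 pA

I_n = √(2qI·B)
2qI·B = 2 × 1.602×10⁻¹⁹ × 3.98×10⁻⁸ × 2.97×10⁶ = 3.79×10⁻²⁰ A²
I_n = √(3.79×10⁻²⁰) = 1.95×10⁻¹⁰ A = 195 pA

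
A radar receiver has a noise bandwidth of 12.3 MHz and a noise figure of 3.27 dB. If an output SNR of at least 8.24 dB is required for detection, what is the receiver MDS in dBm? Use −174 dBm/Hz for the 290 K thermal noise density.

−91.6 dBm

Sensitivity = −174 + 10 log₁₀(B) + NF + SNR_min
= −174 + 70.9 + 3.27 + 8.24
= −91.59 dBm → −91.6 dBm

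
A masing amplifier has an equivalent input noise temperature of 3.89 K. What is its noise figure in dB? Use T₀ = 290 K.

0.058 dB

F = 1 + T_e/T₀ = 1 + 3.89/290 = 1.01341
NF = 10 log₁₀(1.01341) = 0.058 dB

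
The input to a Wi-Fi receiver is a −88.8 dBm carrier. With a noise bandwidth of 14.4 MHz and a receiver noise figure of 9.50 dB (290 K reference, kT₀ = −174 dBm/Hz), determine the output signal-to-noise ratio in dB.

4.1 dB

Noise floor: N = −174 + 10 log₁₀(B) + NF
10 log₁₀(1.44×10⁷) = 71.58 dB
N = −174 + 71.58 + 9.50 = −92.92 dBm
SNR = P_sig − N = −88.8 − (−92.92) = 4.12 dB → 4.1 dB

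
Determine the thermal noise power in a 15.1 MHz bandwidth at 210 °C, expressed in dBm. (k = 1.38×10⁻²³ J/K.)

T = 210 °C + 273.15 = 483.15 K
P_n = kTB = 1.38×10⁻²³ × 483.15 × 1.51×10⁷ = 1.01×10⁻¹³ W
In dBm: 10 log₁₀(1.01×10⁻¹³ / 10⁻³) = −100.0 dBm

−100.0 dBm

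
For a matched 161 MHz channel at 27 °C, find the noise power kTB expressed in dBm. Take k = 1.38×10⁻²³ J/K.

T = 27 °C + 273.15 = 300.15 K
P_n = kTB = 1.38×10⁻²³ × 300.15 × 1.61×10⁸ = 6.67×10⁻¹³ W
In dBm: 10 log₁₀(6.67×10⁻¹³ / 10⁻³) = −91.8 dBm

−91.8 dBm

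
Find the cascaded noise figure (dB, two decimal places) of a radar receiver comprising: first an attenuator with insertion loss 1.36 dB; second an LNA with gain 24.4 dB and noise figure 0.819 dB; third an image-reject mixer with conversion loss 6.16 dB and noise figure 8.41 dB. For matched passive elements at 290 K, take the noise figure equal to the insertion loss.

Convert to linear (a loss of L dB is a gain of −L dB): F_i = 10^(NF_i/10), G_i = 10^(G_i,dB/10)
  Stage 1: F_1 = 10^(1.36/10) = 1.368, G_1 = 10^(−1.36/10) = 0.7311
  Stage 2: F_2 = 10^(0.819/10) = 1.208, G_2 = 10^(24.4/10) = 275.4
  Stage 3: F_3 = 10^(8.41/10) = 6.934, G_3 = 10^(−6.16/10) = 0.2421
Friis cascade:
  F = 1.368 + (1.208 − 1)/0.7311 + (6.934 − 1)/201.4 = 1.681
NF = 10 log₁₀(1.681) = 2.26 dB

2.26 dB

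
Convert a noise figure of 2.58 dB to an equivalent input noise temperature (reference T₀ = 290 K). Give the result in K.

235 K

F = 10^(2.58/10) = 1.81134
T_e = (F − 1)·T₀ = (1.81134 − 1) × 290 = 235 K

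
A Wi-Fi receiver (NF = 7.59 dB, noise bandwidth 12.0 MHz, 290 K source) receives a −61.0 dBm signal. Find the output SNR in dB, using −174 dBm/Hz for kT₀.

34.6 dB

Noise floor: N = −174 + 10 log₁₀(B) + NF
10 log₁₀(1.20×10⁷) = 70.79 dB
N = −174 + 70.79 + 7.59 = −95.62 dBm
SNR = P_sig − N = −61.0 − (−95.62) = 34.62 dB → 34.6 dB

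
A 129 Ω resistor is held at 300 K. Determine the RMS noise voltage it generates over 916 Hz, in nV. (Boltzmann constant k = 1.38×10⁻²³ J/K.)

V_n = √(4kTRB)
4kTRB = 4 × 1.38×10⁻²³ × 300 × 1.29×10² × 9.16×10² = 1.96×10⁻¹⁵ V²
V_n = √(1.96×10⁻¹⁵) = 4.42×10⁻⁸ V = 44.2 nV

44.2 nV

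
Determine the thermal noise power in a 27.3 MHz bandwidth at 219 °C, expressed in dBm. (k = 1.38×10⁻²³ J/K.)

T = 219 °C + 273.15 = 492.15 K
P_n = kTB = 1.38×10⁻²³ × 492.15 × 2.73×10⁷ = 1.85×10⁻¹³ W
In dBm: 10 log₁₀(1.85×10⁻¹³ / 10⁻³) = −97.3 dBm

−97.3 dBm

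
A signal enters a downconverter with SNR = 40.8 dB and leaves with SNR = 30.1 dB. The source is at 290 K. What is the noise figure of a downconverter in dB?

10.7 dB

NF (dB) = SNR_in(dB) − SNR_out(dB) when the source is at T₀
NF = 40.8 − 30.1 = 10.7 dB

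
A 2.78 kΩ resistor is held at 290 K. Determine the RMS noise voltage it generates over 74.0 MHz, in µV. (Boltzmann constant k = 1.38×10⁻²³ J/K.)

57.4 µV

V_n = √(4kTRB)
4kTRB = 4 × 1.38×10⁻²³ × 290 × 2.78×10³ × 7.40×10⁷ = 3.29×10⁻⁹ V²
V_n = √(3.29×10⁻⁹) = 5.74×10⁻⁵ V = 57.4 µV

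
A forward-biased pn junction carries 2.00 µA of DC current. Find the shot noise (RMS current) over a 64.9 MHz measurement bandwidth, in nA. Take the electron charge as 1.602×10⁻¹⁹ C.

6.45 nA

I_n = √(2qI·B)
2qI·B = 2 × 1.602×10⁻¹⁹ × 2.00×10⁻⁶ × 6.49×10⁷ = 4.16×10⁻¹⁷ A²
I_n = √(4.16×10⁻¹⁷) = 6.45×10⁻⁹ A = 6.45 nA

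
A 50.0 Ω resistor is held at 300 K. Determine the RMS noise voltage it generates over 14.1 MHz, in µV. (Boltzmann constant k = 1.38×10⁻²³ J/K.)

V_n = √(4kTRB)
4kTRB = 4 × 1.38×10⁻²³ × 300 × 5.00×10¹ × 1.41×10⁷ = 1.17×10⁻¹¹ V²
V_n = √(1.17×10⁻¹¹) = 3.42×10⁻⁶ V = 3.42 µV

3.42 µV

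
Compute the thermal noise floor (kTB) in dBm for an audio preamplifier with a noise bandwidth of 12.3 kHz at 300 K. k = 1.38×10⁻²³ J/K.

−132.9 dBm

P_n = kTB = 1.38×10⁻²³ × 300 × 1.23×10⁴ = 5.09×10⁻¹⁷ W
In dBm: 10 log₁₀(5.09×10⁻¹⁷ / 10⁻³) = −132.9 dBm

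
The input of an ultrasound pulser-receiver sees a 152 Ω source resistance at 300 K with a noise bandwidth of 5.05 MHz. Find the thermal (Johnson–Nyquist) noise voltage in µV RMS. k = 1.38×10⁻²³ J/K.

V_n = √(4kTRB)
4kTRB = 4 × 1.38×10⁻²³ × 300 × 1.52×10² × 5.05×10⁶ = 1.27×10⁻¹¹ V²
V_n = √(1.27×10⁻¹¹) = 3.57×10⁻⁶ V = 3.57 µV

3.57 µV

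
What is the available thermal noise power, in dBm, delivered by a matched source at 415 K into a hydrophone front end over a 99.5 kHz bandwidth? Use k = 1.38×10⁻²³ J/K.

P_n = kTB = 1.38×10⁻²³ × 415 × 9.95×10⁴ = 5.70×10⁻¹⁶ W
In dBm: 10 log₁₀(5.70×10⁻¹⁶ / 10⁻³) = −122.4 dBm

−122.4 dBm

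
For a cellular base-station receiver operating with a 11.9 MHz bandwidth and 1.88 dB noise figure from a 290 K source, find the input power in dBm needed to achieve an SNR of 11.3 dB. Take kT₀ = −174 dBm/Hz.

−90.1 dBm

Sensitivity = −174 + 10 log₁₀(B) + NF + SNR_min
= −174 + 70.76 + 1.88 + 11.3
= −90.06 dBm → −90.1 dBm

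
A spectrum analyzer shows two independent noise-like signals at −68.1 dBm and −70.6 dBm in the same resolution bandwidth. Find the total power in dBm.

−66.2 dBm

Convert to linear, add, convert back:
P₁ = 1.55×10⁻¹⁰ W, P₂ = 8.71×10⁻¹¹ W
P_tot = 2.42×10⁻¹⁰ W → 10 log₁₀(P_tot / 10⁻³) = −66.2 dBm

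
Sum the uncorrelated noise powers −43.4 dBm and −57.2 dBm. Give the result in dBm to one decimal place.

−43.2 dBm

Convert to linear, add, convert back:
P₁ = 4.57×10⁻⁸ W, P₂ = 1.91×10⁻⁹ W
P_tot = 4.76×10⁻⁸ W → 10 log₁₀(P_tot / 10⁻³) = −43.2 dBm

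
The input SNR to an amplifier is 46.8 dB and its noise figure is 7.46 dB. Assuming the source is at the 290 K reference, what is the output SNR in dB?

39.34 dB

By definition F = SNR_in/SNR_out, so in dB: SNR_out = SNR_in − NF
SNR_out = 46.8 − 7.46 = 39.34 dB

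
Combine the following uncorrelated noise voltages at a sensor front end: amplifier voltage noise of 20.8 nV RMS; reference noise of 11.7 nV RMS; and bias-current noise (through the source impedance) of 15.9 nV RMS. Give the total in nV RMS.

Uncorrelated sources add in power (mean-square): V_tot = √(ΣV_i²)
V_tot = √[(2.08×10⁻⁸)² + (1.17×10⁻⁸)² + (1.59×10⁻⁸)²] = 2.87×10⁻⁸ V = 28.7 nV

28.7 nV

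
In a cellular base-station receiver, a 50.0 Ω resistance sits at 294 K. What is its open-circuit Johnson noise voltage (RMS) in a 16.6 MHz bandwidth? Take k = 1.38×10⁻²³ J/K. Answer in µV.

V_n = √(4kTRB)
4kTRB = 4 × 1.38×10⁻²³ × 294 × 5.00×10¹ × 1.66×10⁷ = 1.35×10⁻¹¹ V²
V_n = √(1.35×10⁻¹¹) = 3.67×10⁻⁶ V = 3.67 µV

3.67 µV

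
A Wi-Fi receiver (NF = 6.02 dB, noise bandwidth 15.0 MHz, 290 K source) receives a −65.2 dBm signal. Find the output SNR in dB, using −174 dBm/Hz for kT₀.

Noise floor: N = −174 + 10 log₁₀(B) + NF
10 log₁₀(1.50×10⁷) = 71.76 dB
N = −174 + 71.76 + 6.02 = −96.22 dBm
SNR = P_sig − N = −65.2 − (−96.22) = 31.02 dB → 31.0 dB

31.0 dB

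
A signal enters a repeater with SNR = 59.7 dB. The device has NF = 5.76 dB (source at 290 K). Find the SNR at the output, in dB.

53.94 dB

By definition F = SNR_in/SNR_out, so in dB: SNR_out = SNR_in − NF
SNR_out = 59.7 − 5.76 = 53.94 dB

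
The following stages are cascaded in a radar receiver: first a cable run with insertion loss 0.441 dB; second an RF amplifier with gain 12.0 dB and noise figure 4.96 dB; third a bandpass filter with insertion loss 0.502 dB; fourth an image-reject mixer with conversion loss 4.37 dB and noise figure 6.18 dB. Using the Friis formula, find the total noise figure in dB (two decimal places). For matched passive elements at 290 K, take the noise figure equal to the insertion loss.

5.71 dB

Convert to linear (a loss of L dB is a gain of −L dB): F_i = 10^(NF_i/10), G_i = 10^(G_i,dB/10)
  Stage 1: F_1 = 10^(0.441/10) = 1.107, G_1 = 10^(−0.441/10) = 0.9034
  Stage 2: F_2 = 10^(4.96/10) = 3.133, G_2 = 10^(12.0/10) = 15.85
  Stage 3: F_3 = 10^(0.502/10) = 1.123, G_3 = 10^(−0.502/10) = 0.8908
  Stage 4: F_4 = 10^(6.18/10) = 4.150, G_4 = 10^(−4.37/10) = 0.3656
Friis cascade:
  F = 1.107 + (3.133 − 1)/0.9034 + (1.123 − 1)/14.32 + (4.150 − 1)/12.76 = 3.724
NF = 10 log₁₀(3.724) = 5.71 dB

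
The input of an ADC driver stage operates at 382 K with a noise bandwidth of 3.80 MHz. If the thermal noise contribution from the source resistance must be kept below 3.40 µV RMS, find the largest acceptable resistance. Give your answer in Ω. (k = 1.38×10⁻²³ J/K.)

Johnson–Nyquist: V_n = √(4kTRB) ⇒ R = V_n² / (4kTB)
4kTB = 4 × 1.38×10⁻²³ × 382 × 3.80×10⁶ = 8.01×10⁻¹⁴
R = (3.40×10⁻⁶)² / 8.01×10⁻¹⁴ = 1.44×10² Ω = 144 Ω

144 Ω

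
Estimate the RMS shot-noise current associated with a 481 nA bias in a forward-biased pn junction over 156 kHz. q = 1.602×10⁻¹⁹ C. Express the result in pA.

I_n = √(2qI·B)
2qI·B = 2 × 1.602×10⁻¹⁹ × 4.81×10⁻⁷ × 1.56×10⁵ = 2.40×10⁻²⁰ A²
I_n = √(2.40×10⁻²⁰) = 1.55×10⁻¹⁰ A = 155 pA

155 pA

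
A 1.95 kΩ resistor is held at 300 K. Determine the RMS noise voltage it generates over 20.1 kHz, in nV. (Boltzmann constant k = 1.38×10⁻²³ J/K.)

806 nV

V_n = √(4kTRB)
4kTRB = 4 × 1.38×10⁻²³ × 300 × 1.95×10³ × 2.01×10⁴ = 6.49×10⁻¹³ V²
V_n = √(6.49×10⁻¹³) = 8.06×10⁻⁷ V = 806 nV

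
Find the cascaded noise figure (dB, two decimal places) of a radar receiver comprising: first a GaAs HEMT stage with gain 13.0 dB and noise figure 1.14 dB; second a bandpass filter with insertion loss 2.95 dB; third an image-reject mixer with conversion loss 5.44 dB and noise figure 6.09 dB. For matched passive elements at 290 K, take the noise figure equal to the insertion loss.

2.18 dB

Convert to linear (a loss of L dB is a gain of −L dB): F_i = 10^(NF_i/10), G_i = 10^(G_i,dB/10)
  Stage 1: F_1 = 10^(1.14/10) = 1.300, G_1 = 10^(13.0/10) = 19.95
  Stage 2: F_2 = 10^(2.95/10) = 1.972, G_2 = 10^(−2.95/10) = 0.5070
  Stage 3: F_3 = 10^(6.09/10) = 4.064, G_3 = 10^(−5.44/10) = 0.2858
Friis cascade:
  F = 1.300 + (1.972 − 1)/19.95 + (4.064 − 1)/10.12 = 1.652
NF = 10 log₁₀(1.652) = 2.18 dB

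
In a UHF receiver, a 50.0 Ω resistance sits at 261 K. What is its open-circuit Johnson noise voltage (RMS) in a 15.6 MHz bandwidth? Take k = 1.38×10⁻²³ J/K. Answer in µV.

V_n = √(4kTRB)
4kTRB = 4 × 1.38×10⁻²³ × 261 × 5.00×10¹ × 1.56×10⁷ = 1.12×10⁻¹¹ V²
V_n = √(1.12×10⁻¹¹) = 3.35×10⁻⁶ V = 3.35 µV

3.35 µV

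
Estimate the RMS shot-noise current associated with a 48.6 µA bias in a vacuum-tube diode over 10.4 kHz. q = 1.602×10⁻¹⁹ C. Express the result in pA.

I_n = √(2qI·B)
2qI·B = 2 × 1.602×10⁻¹⁹ × 4.86×10⁻⁵ × 1.04×10⁴ = 1.62×10⁻¹⁹ A²
I_n = √(1.62×10⁻¹⁹) = 4.02×10⁻¹⁰ A = 402 pA

402 pA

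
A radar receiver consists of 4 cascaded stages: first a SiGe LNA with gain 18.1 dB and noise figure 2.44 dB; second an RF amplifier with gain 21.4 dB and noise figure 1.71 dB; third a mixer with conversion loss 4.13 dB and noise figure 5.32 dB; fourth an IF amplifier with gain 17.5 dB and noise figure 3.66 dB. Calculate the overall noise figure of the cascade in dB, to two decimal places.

2.46 dB

Convert to linear (a loss of L dB is a gain of −L dB): F_i = 10^(NF_i/10), G_i = 10^(G_i,dB/10)
  Stage 1: F_1 = 10^(2.44/10) = 1.754, G_1 = 10^(18.1/10) = 64.57
  Stage 2: F_2 = 10^(1.71/10) = 1.483, G_2 = 10^(21.4/10) = 138.0
  Stage 3: F_3 = 10^(5.32/10) = 3.404, G_3 = 10^(−4.13/10) = 0.3864
  Stage 4: F_4 = 10^(3.66/10) = 2.323, G_4 = 10^(17.5/10) = 56.23
Friis cascade:
  F = 1.754 + (1.483 − 1)/64.57 + (3.404 − 1)/8913 + (2.323 − 1)/3443 = 1.762
NF = 10 log₁₀(1.762) = 2.46 dB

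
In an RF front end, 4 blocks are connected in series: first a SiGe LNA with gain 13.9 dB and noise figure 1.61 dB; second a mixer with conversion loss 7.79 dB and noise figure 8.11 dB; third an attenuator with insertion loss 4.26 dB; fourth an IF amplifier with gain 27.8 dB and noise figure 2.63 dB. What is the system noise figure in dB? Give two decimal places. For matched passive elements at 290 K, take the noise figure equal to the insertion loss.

4.19 dB

Convert to linear (a loss of L dB is a gain of −L dB): F_i = 10^(NF_i/10), G_i = 10^(G_i,dB/10)
  Stage 1: F_1 = 10^(1.61/10) = 1.449, G_1 = 10^(13.9/10) = 24.55
  Stage 2: F_2 = 10^(8.11/10) = 6.471, G_2 = 10^(−7.79/10) = 0.1663
  Stage 3: F_3 = 10^(4.26/10) = 2.667, G_3 = 10^(−4.26/10) = 0.3750
  Stage 4: F_4 = 10^(2.63/10) = 1.832, G_4 = 10^(27.8/10) = 602.6
Friis cascade:
  F = 1.449 + (6.471 − 1)/24.55 + (2.667 − 1)/4.083 + (1.832 − 1)/1.531 = 2.624
NF = 10 log₁₀(2.624) = 4.19 dB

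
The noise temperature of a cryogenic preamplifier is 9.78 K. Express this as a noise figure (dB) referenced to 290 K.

0.144 dB

F = 1 + T_e/T₀ = 1 + 9.78/290 = 1.03372
NF = 10 log₁₀(1.03372) = 0.144 dB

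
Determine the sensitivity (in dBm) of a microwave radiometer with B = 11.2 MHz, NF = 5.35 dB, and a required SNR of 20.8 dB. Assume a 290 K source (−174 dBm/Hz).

Sensitivity = −174 + 10 log₁₀(B) + NF + SNR_min
= −174 + 70.49 + 5.35 + 20.8
= −77.36 dBm → −77.4 dBm

−77.4 dBm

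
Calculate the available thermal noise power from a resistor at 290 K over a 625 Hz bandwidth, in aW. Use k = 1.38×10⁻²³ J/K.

P_n = kTB = 1.38×10⁻²³ × 290 × 6.25×10² = 2.50×10⁻¹⁸ W = 2.50 aW

2.50 aW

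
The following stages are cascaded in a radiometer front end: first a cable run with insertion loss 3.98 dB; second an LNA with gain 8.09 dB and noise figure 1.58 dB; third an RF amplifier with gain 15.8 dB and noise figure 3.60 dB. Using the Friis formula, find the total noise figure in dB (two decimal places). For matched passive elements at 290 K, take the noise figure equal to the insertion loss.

Convert to linear (a loss of L dB is a gain of −L dB): F_i = 10^(NF_i/10), G_i = 10^(G_i,dB/10)
  Stage 1: F_1 = 10^(3.98/10) = 2.500, G_1 = 10^(−3.98/10) = 0.3999
  Stage 2: F_2 = 10^(1.58/10) = 1.439, G_2 = 10^(8.09/10) = 6.442
  Stage 3: F_3 = 10^(3.60/10) = 2.291, G_3 = 10^(15.8/10) = 38.02
Friis cascade:
  F = 2.500 + (1.439 − 1)/0.3999 + (2.291 − 1)/2.576 = 4.099
NF = 10 log₁₀(4.099) = 6.13 dB

6.13 dB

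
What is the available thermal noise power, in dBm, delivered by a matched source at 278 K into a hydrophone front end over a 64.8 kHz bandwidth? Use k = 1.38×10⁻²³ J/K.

−126.0 dBm

P_n = kTB = 1.38×10⁻²³ × 278 × 6.48×10⁴ = 2.49×10⁻¹⁶ W
In dBm: 10 log₁₀(2.49×10⁻¹⁶ / 10⁻³) = −126.0 dBm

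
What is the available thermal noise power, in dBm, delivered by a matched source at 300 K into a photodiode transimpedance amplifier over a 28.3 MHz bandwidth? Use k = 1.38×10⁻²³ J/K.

−99.3 dBm

P_n = kTB = 1.38×10⁻²³ × 300 × 2.83×10⁷ = 1.17×10⁻¹³ W
In dBm: 10 log₁₀(1.17×10⁻¹³ / 10⁻³) = −99.3 dBm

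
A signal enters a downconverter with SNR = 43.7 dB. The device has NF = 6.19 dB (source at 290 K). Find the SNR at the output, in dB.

By definition F = SNR_in/SNR_out, so in dB: SNR_out = SNR_in − NF
SNR_out = 43.7 − 6.19 = 37.51 dB

37.51 dB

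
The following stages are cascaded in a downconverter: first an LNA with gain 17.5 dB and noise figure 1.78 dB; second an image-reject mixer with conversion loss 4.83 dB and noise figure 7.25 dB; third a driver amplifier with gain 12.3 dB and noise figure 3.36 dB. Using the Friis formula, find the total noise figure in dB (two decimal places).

Convert to linear (a loss of L dB is a gain of −L dB): F_i = 10^(NF_i/10), G_i = 10^(G_i,dB/10)
  Stage 1: F_1 = 10^(1.78/10) = 1.507, G_1 = 10^(17.5/10) = 56.23
  Stage 2: F_2 = 10^(7.25/10) = 5.309, G_2 = 10^(−4.83/10) = 0.3289
  Stage 3: F_3 = 10^(3.36/10) = 2.168, G_3 = 10^(12.3/10) = 16.98
Friis cascade:
  F = 1.507 + (5.309 − 1)/56.23 + (2.168 − 1)/18.49 = 1.646
NF = 10 log₁₀(1.646) = 2.17 dB

2.17 dB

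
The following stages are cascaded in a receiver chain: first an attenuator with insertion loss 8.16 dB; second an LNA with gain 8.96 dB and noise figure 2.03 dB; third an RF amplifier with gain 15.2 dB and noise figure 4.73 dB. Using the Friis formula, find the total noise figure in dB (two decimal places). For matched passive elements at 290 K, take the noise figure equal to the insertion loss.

Convert to linear (a loss of L dB is a gain of −L dB): F_i = 10^(NF_i/10), G_i = 10^(G_i,dB/10)
  Stage 1: F_1 = 10^(8.16/10) = 6.546, G_1 = 10^(−8.16/10) = 0.1528
  Stage 2: F_2 = 10^(2.03/10) = 1.596, G_2 = 10^(8.96/10) = 7.870
  Stage 3: F_3 = 10^(4.73/10) = 2.972, G_3 = 10^(15.2/10) = 33.11
Friis cascade:
  F = 6.546 + (1.596 − 1)/0.1528 + (2.972 − 1)/1.202 = 12.09
NF = 10 log₁₀(12.09) = 10.82 dB

10.82 dB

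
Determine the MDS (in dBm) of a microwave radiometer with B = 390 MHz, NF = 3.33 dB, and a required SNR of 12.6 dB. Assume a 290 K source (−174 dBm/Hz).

Sensitivity = −174 + 10 log₁₀(B) + NF + SNR_min
= −174 + 85.91 + 3.33 + 12.6
= −72.16 dBm → −72.2 dBm

−72.2 dBm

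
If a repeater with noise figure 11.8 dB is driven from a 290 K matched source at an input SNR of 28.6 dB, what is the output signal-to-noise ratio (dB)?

By definition F = SNR_in/SNR_out, so in dB: SNR_out = SNR_in − NF
SNR_out = 28.6 − 11.8 = 16.8 dB

16.8 dB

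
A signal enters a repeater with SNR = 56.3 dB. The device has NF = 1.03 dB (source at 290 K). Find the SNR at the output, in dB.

55.27 dB

By definition F = SNR_in/SNR_out, so in dB: SNR_out = SNR_in − NF
SNR_out = 56.3 − 1.03 = 55.27 dB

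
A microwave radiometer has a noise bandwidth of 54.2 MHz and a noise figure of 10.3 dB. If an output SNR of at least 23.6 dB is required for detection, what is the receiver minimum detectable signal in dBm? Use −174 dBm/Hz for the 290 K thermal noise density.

Sensitivity = −174 + 10 log₁₀(B) + NF + SNR_min
= −174 + 77.34 + 10.3 + 23.6
= −62.76 dBm → −62.8 dBm

−62.8 dBm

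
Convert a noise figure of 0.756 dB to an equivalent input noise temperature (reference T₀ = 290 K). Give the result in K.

55.1 K

F = 10^(0.756/10) = 1.19015
T_e = (F − 1)·T₀ = (1.19015 − 1) × 290 = 55.1 K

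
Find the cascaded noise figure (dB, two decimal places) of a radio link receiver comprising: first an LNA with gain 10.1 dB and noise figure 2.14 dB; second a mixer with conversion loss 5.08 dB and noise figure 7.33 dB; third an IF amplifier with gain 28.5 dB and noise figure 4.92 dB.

Convert to linear (a loss of L dB is a gain of −L dB): F_i = 10^(NF_i/10), G_i = 10^(G_i,dB/10)
  Stage 1: F_1 = 10^(2.14/10) = 1.637, G_1 = 10^(10.1/10) = 10.23
  Stage 2: F_2 = 10^(7.33/10) = 5.408, G_2 = 10^(−5.08/10) = 0.3105
  Stage 3: F_3 = 10^(4.92/10) = 3.105, G_3 = 10^(28.5/10) = 707.9
Friis cascade:
  F = 1.637 + (5.408 − 1)/10.23 + (3.105 − 1)/3.177 = 2.730
NF = 10 log₁₀(2.730) = 4.36 dB

4.36 dB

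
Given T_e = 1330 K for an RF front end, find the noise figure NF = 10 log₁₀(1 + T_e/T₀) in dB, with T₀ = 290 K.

7.47 dB

F = 1 + T_e/T₀ = 1 + 1330/290 = 5.58621
NF = 10 log₁₀(5.58621) = 7.47 dB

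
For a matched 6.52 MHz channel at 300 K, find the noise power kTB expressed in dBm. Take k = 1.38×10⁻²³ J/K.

P_n = kTB = 1.38×10⁻²³ × 300 × 6.52×10⁶ = 2.70×10⁻¹⁴ W
In dBm: 10 log₁₀(2.70×10⁻¹⁴ / 10⁻³) = −105.7 dBm

−105.7 dBm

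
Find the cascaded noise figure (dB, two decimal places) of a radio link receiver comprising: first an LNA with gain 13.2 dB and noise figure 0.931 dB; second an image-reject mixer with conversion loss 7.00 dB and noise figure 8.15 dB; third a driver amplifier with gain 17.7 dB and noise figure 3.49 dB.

Convert to linear (a loss of L dB is a gain of −L dB): F_i = 10^(NF_i/10), G_i = 10^(G_i,dB/10)
  Stage 1: F_1 = 10^(0.931/10) = 1.239, G_1 = 10^(13.2/10) = 20.89
  Stage 2: F_2 = 10^(8.15/10) = 6.531, G_2 = 10^(−7.00/10) = 0.1995
  Stage 3: F_3 = 10^(3.49/10) = 2.234, G_3 = 10^(17.7/10) = 58.88
Friis cascade:
  F = 1.239 + (6.531 − 1)/20.89 + (2.234 − 1)/4.169 = 1.800
NF = 10 log₁₀(1.800) = 2.55 dB

2.55 dB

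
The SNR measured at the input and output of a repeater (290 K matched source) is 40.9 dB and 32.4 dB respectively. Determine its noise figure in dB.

NF (dB) = SNR_in(dB) − SNR_out(dB) when the source is at T₀
NF = 40.9 − 32.4 = 8.5 dB

8.5 dB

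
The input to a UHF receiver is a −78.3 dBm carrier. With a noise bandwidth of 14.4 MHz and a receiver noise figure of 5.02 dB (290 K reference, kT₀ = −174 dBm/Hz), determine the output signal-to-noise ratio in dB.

19.1 dB

Noise floor: N = −174 + 10 log₁₀(B) + NF
10 log₁₀(1.44×10⁷) = 71.58 dB
N = −174 + 71.58 + 5.02 = −97.40 dBm
SNR = P_sig − N = −78.3 − (−97.40) = 19.10 dB → 19.1 dB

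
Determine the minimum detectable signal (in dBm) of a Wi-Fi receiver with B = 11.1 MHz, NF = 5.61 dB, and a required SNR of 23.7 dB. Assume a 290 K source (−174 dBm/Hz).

Sensitivity = −174 + 10 log₁₀(B) + NF + SNR_min
= −174 + 70.45 + 5.61 + 23.7
= −74.24 dBm → −74.2 dBm

−74.2 dBm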